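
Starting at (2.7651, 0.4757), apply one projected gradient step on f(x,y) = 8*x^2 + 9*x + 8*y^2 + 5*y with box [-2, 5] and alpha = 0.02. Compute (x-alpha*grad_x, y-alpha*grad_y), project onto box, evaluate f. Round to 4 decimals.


Step 1: Compute gradient at (2.7651, 0.4757).
grad_x = 2*8*2.7651 + 9 = 53.2416
grad_y = 2*8*0.4757 + 5 = 12.6112
Step 2: Gradient step.
x_raw = 2.7651 - 0.02*53.2416 = 1.7003
y_raw = 0.4757 - 0.02*12.6112 = 0.2235
Step 3: Project onto [-2, 5].
x_proj = clip(1.7003) = 1.7003
y_proj = clip(0.2235) = 0.2235
Step 4: Evaluate f.
f(1.7003, 0.2235) = 39.9466


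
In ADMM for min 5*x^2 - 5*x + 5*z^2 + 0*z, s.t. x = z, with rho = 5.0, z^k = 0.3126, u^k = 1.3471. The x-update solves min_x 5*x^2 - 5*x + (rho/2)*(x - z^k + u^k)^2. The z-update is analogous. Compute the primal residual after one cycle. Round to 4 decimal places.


ADMM iteration with rho = 5.0, z^k = 0.3126, u^k = 1.3471
Step 1: x-update.
Minimize 5*x^2 - 5*x + (5.0/2)*(x - 0.3126 + 1.3471)^2
FOC: (2*5 + 5.0)*x = 5 + 5.0*(0.3126 - 1.3471)
x^{k+1} = -0.0115
Step 2: z-update.
Minimize 5*z^2 + 0*z + (5.0/2)*(-0.0115 - z + 1.3471)^2
FOC: (2*5 + 5.0)*z = 0 + 5.0*(-0.0115 + 1.3471)
z^{k+1} = 0.4452
Step 3: u-update.
u^{k+1} = 1.3471 - 0.0115 - 0.4452 = 0.8904
Step 4: Primal residual = |-0.0115 - 0.4452| = 0.4567


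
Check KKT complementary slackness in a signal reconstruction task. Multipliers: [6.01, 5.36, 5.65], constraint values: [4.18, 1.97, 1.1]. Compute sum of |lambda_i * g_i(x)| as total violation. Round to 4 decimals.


KKT complementary slackness check:
lambda_1 * g_1 = 6.01 * 4.18 = 25.1218
lambda_2 * g_2 = 5.36 * 1.97 = 10.5592
lambda_3 * g_3 = 5.65 * 1.1 = 6.215
Total violation = 25.1218 + 10.5592 + 6.215 = 41.896


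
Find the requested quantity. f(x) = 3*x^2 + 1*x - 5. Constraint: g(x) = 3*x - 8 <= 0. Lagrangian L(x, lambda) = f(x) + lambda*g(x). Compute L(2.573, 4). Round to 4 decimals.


Step 1: Evaluate f(x).
f(2.573) = 3*2.573^2 + 1*2.573 - 5 = 17.434
Step 2: Evaluate g(x).
g(2.573) = 3*2.573 - 8 = -0.281
Step 3: Compute Lagrangian.
L = 17.434 + 4*-0.281 = 16.31


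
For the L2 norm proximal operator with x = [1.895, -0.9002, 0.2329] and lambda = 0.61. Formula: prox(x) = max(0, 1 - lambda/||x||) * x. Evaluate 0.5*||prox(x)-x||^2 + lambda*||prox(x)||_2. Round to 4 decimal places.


Step 1: Compute ||x||.
||x|| = 2.1108
Step 2: Compute scaling factor.
scale = max(0, 1 - 0.61/2.1108) = 0.711
Step 3: prox(x) = [1.3474, -0.6401, 0.1656]
||prox(x)|| = 1.5008
Step 4: Proximal objective.
0.5*||prox-x||^2 = 0.1861
lambda*||prox|| = 0.9155
Total = 1.1016


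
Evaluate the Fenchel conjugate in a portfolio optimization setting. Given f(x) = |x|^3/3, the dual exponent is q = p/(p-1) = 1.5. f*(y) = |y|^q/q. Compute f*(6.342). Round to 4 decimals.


The conjugate exponent q satisfies 1/p + 1/q = 1.
p = 3, so q = 3/(3 - 1) = 1.5
|y|^q = 6.342^1.5 = 15.9713
f*(6.342) = 15.9713 / 1.5 = 10.6475


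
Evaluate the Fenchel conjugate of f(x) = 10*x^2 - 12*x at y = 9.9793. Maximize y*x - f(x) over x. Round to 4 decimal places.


f*(y) = sup_x {y*x - a*x^2 - b*x} = sup_x {(y-b)*x - a*x^2}
FOC: (y - b) - 2a*x = 0 => x* = (y - b)/(2a)
x* = (9.9793 + 12)/(2*10) = 1.099
f*(9.9793) = (y-b)^2/(4a) = (9.9793 + 12)^2/(4*10)
= 483.0896/40 = 12.0772


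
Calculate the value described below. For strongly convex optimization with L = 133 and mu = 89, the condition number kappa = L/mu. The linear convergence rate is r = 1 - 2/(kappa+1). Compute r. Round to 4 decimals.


Step 1: Compute the condition number.
kappa = L/mu = 133/89 = 1.4944
Step 2: Compute the convergence rate.
r = 1 - 2/(kappa + 1) = 1 - 2*mu/(L + mu) = (L - mu)/(L + mu) = 44/222 = 0.1982


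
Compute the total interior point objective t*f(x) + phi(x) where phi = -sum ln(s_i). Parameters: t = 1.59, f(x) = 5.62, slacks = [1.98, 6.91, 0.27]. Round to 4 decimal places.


Step 1: Compute log-barrier.
ln values: [0.6831, 1.933, -1.3093]
phi = -(0.6831 + 1.933 - 1.3093) = -1.3067
Step 2: Compute augmented objective.
t*f(x) = 1.59*5.62 = 8.9358
Total = 8.9358 - 1.3067 = 7.6291


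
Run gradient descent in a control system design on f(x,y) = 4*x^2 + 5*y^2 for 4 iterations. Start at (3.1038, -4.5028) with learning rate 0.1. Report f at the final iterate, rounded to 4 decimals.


Gradient descent on f(x,y) = 4*x^2 + 5*y^2.
Starting point: (3.1038, -4.5028), alpha = 0.1
Step 1: grad_x = 2*4*3.1038 = 24.8304, grad_y = 2*5*-4.5028 = -45.028
  x_1 = 3.1038 - 0.1*24.8304 = 0.6208
  y_1 = -4.5028 - 0.1*-45.028 = 0.0
Step 2: grad_x = 2*4*0.6208 = 4.9661, grad_y = 2*5*0.0 = 0.0
  x_2 = 0.6208 - 0.1*4.9661 = 0.1242
  y_2 = 0.0 - 0.1*0.0 = 0.0
Step 3: grad_x = 2*4*0.1242 = 0.9932, grad_y = 2*5*0.0 = 0.0
  x_3 = 0.1242 - 0.1*0.9932 = 0.0248
  y_3 = 0.0 - 0.1*0.0 = 0.0
Step 4: grad_x = 2*4*0.0248 = 0.1986, grad_y = 2*5*0.0 = 0.0
  x_4 = 0.0248 - 0.1*0.1986 = 0.005
  y_4 = 0.0 - 0.1*0.0 = 0.0
f(0.005, 0.0) = 4*0.005^2 + 5*0.0^2 = 0.0001


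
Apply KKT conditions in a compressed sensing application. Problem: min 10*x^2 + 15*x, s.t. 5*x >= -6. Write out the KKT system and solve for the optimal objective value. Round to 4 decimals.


Step 1: Try lambda = 0 (constraint inactive).
Stationarity: 2*10*x + 15 = 0
x* = -15/(2*10) = -0.75
Check constraint: 5*-0.75 = -3.75 >= -6 -- satisfied.
Step 2: Compute optimal value.
f(x*) = 10*(-0.75)^2 + 15*(-0.75) = -5.625


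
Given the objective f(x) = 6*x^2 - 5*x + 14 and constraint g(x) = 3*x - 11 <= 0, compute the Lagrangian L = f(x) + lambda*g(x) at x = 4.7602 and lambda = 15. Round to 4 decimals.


Step 1: Evaluate f(x).
f(4.7602) = 6*4.7602^2 - 5*4.7602 + 14 = 126.156
Step 2: Evaluate g(x).
g(4.7602) = 3*4.7602 - 11 = 3.2806
Step 3: Compute Lagrangian.
L = 126.156 + 15*3.2806 = 175.365


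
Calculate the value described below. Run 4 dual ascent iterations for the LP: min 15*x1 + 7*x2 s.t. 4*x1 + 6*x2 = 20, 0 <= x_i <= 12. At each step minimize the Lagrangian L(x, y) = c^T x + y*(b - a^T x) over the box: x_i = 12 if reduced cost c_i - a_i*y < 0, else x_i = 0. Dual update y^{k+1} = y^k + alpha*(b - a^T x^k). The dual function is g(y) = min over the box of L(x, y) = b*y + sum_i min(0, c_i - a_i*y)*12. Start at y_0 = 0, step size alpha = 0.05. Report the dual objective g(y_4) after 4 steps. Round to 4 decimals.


Dual ascent for LP: min 15*x1 + 7*x2, 4*x1 + 6*x2 = 20, 0 <= x_i <= 12
Step 1: y^k = 0.0, reduced costs: (15.0, 7.0)
  x^k = (0.0, 0.0), subgradient = b - a^T x = 20.0
  y^{k+1} = 0.0 + 0.05*20.0 = 1.0
Step 2: y^k = 1.0, reduced costs: (11.0, 1.0)
  x^k = (0.0, 0.0), subgradient = b - a^T x = 20.0
  y^{k+1} = 1.0 + 0.05*20.0 = 2.0
Step 3: y^k = 2.0, reduced costs: (7.0, -5.0)
  x^k = (0.0, 12.0), subgradient = b - a^T x = -52.0
  y^{k+1} = 2.0 + 0.05*-52.0 = -0.6
Step 4: y^k = -0.6, reduced costs: (17.4, 10.6)
  x^k = (0.0, 0.0), subgradient = b - a^T x = 20.0
  y^{k+1} = -0.6 + 0.05*20.0 = 0.4
Dual objective at y_4 = 0.4: reduced costs (13.4, 4.6), box minimizer x = (0.0, 0.0)
g(y_4) = b*y + (c1 - a1*y)*x1 + (c2 - a2*y)*x2 = 20*0.4 + 13.4*0.0 + 4.6*0.0 = 8.0 + 0.0 + 0.0 = 8.0


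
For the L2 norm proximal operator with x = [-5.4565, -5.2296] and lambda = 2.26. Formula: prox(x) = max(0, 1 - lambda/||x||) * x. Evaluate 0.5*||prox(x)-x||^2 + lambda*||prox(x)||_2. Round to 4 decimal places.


Step 1: Compute ||x||.
||x|| = 7.5579
Step 2: Compute scaling factor.
scale = max(0, 1 - 2.26/7.5579) = 0.701
Step 3: prox(x) = [-3.8249, -3.6658]
||prox(x)|| = 5.2979
Step 4: Proximal objective.
0.5*||prox-x||^2 = 2.5538
lambda*||prox|| = 11.9733
Total = 14.5271


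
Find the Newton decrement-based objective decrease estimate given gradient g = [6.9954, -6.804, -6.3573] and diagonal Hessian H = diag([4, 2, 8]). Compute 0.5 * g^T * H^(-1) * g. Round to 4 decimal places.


Step 1: H is diagonal, so H^(-1) * g = [1.7489, -3.402, -0.7947].
Step 2: g^T H^(-1) g = sum_i g_i^2 / H_ii
  = (6.9954)^2/4 + (-6.804)^2/2 + (-6.3573)^2/8
  = 12.2339 + 23.1472 + 5.0519 = 40.433
Step 3: Objective decrease = 0.5 * g^T H^(-1) g = 20.2165


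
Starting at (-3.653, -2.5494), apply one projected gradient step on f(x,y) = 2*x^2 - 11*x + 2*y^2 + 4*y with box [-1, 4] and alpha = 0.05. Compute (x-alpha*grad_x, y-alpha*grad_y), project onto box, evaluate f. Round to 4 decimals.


Step 1: Compute gradient at (-3.653, -2.5494).
grad_x = 2*2*-3.653 - 11 = -25.612
grad_y = 2*2*-2.5494 + 4 = -6.1976
Step 2: Gradient step.
x_raw = -3.653 - 0.05*-25.612 = -2.3724
y_raw = -2.5494 - 0.05*-6.1976 = -2.2395
Step 3: Project onto [-1, 4].
x_proj = clip(-2.3724) = -1.0
y_proj = clip(-2.2395) = -1.0
Step 4: Evaluate f.
f(-1.0, -1.0) = 11.0


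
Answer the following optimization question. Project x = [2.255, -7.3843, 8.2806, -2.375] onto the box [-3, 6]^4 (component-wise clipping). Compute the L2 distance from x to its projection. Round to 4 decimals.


Project each component onto [-3, 6].
clip(2.255) = 2.255, clip(-7.3843) = -3.0, clip(8.2806) = 6.0, clip(-2.375) = -2.375
Projection = [2.255, -3.0, 6.0, -2.375]
Squared diffs: [0.0, 19.2221, 5.2011, 0.0]
Distance = sqrt(24.4232) = 4.942


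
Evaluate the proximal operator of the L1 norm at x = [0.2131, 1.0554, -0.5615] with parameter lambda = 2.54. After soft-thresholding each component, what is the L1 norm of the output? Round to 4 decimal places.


Soft-thresholding with lambda = 2.54:
prox(0.2131) = sign(0.2131)*max(|0.2131| - 2.54, 0) = 0.0
prox(1.0554) = sign(1.0554)*max(|1.0554| - 2.54, 0) = 0.0
prox(-0.5615) = sign(-0.5615)*max(|-0.5615| - 2.54, 0) = 0.0
prox(x) = [0.0, 0.0, 0.0]
||prox(x)||_1 = 0.0 + 0.0 + 0.0 = 0.0


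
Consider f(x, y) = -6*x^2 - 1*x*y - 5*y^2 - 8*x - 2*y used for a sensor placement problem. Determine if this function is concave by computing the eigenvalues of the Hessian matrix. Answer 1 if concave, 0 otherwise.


The Hessian of f(x,y) = -6*x^2 - 1*x*y - 5*y^2 - 8*x - 2*y is:
H = [[-12, -1], [-1, -10]]
Trace = -12 - 10 = -22
Determinant = -12*-10 - (-1)^2 = 119
Discriminant = (-22)^2 - 4*119 = 8.0
Eigenvalues: lambda_1 = -12.4142, lambda_2 = -9.5858
The function is concave.

1


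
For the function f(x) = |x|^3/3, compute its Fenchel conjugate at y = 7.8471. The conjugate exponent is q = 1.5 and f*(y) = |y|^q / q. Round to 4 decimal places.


The conjugate exponent q satisfies 1/p + 1/q = 1.
p = 3, so q = 3/(3 - 1) = 1.5
|y|^q = 7.8471^1.5 = 21.9818
f*(7.8471) = 21.9818 / 1.5 = 14.6546


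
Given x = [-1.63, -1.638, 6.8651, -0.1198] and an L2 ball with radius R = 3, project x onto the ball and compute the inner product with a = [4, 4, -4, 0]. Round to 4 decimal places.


Step 1: Compute ||x|| (intermediates to 6 decimals).
||x|| = sqrt((-1.63)^2 + (-1.638)^2 + 6.8651^2 + (-0.1198)^2) = 7.244577
Step 2: Project.
Since ||x|| > R, scale = R/||x|| = 3/7.244577 = 0.414103, proj(x) = scale * x
proj(x) = [-0.674988, -0.678301, 2.842859, -0.04961]
Step 3: Dot product.
a^T * proj(x) = 4*(-0.674988) + 4*(-0.678301) - 4*2.842859 + 0*(-0.04961) = -16.7846


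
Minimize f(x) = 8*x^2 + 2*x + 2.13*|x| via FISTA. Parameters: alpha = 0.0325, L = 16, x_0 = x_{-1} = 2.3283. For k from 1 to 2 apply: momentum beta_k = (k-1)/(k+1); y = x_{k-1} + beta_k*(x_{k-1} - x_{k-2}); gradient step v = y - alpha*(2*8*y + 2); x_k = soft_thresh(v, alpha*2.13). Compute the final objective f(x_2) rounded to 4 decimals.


FISTA on f(x) = 8*x^2 + 2*x + 2.13*|x|
L = 16, alpha = 0.0325
Iteration 1: beta = 0.0, y = 2.3283 + 0.0*(2.3283 - 2.3283) = 2.3283
  grad(y) = 39.2528, v = y - alpha*grad = 1.0526
  prox(v) = soft_thresh(1.0526, 0.0692) = 0.9834
Iteration 2: beta = 0.3333, y = 0.9834 + 0.3333*(0.9834 - 2.3283) = 0.535
  grad(y) = 10.5607, v = y - alpha*grad = 0.1918
  prox(v) = soft_thresh(0.1918, 0.0692) = 0.1226
f(x_2) = 8*0.1226^2 + 2*0.1226 + 2.13*|0.1226| = 0.6266


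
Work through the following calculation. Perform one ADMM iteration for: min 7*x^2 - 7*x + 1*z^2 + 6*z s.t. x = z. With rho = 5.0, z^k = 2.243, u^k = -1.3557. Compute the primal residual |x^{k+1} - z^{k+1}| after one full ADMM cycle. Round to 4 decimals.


ADMM iteration with rho = 5.0, z^k = 2.243, u^k = -1.3557
Step 1: x-update.
Minimize 7*x^2 - 7*x + (5.0/2)*(x - 2.243 - 1.3557)^2
FOC: (2*7 + 5.0)*x = 7 + 5.0*(2.243 + 1.3557)
x^{k+1} = 1.3154
Step 2: z-update.
Minimize 1*z^2 + 6*z + (5.0/2)*(1.3154 - z - 1.3557)^2
FOC: (2*1 + 5.0)*z = -6 + 5.0*(1.3154 - 1.3557)
z^{k+1} = -0.8859
Step 3: u-update.
u^{k+1} = -1.3557 + 1.3154 + 0.8859 = 0.8456
Step 4: Primal residual = |1.3154 + 0.8859| = 2.2013


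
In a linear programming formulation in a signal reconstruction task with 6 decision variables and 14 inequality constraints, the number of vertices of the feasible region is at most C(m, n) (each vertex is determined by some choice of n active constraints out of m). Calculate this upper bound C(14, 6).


Each vertex corresponds to some choice of n active constraints out of m, so the number of vertices is at most C(m, n) = m! / (n!(m-n)!).
m = 14, n = 6
Numerator: 14 * 13 * 12 * 11 * 10 * 9
Denominator: 6! = 720
C(14, 6) = 3003


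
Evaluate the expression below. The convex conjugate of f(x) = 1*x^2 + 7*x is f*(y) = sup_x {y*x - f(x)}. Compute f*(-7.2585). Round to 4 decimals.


f*(y) = sup_x {y*x - a*x^2 - b*x} = sup_x {(y-b)*x - a*x^2}
FOC: (y - b) - 2a*x = 0 => x* = (y - b)/(2a)
x* = (-7.2585 - 7)/(2*1) = -7.1293
f*(-7.2585) = (y-b)^2/(4a) = (-7.2585 - 7)^2/(4*1)
= 203.3048/4 = 50.8262


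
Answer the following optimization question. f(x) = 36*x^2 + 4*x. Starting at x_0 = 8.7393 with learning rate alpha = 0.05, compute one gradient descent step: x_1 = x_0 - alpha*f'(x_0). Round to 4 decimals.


We compute the gradient at x_0 and apply the update.
f'(x) = 72*x + 4
f'(8.7393) = 72*8.7393 + 4 = 633.2296
x_1 = 8.7393 - 0.05*633.2296 = -22.9222


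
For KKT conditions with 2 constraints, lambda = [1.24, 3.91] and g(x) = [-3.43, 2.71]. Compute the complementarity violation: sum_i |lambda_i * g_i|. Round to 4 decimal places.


KKT complementary slackness check:
lambda_1 * g_1 = 1.24 * -3.43 = -4.2532
lambda_2 * g_2 = 3.91 * 2.71 = 10.5961
Total violation = 4.2532 + 10.5961 = 14.8493


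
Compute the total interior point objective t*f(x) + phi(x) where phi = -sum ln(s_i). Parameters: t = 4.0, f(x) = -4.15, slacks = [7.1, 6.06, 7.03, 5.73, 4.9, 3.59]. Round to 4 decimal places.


Step 1: Compute log-barrier.
ln values: [1.9601, 1.8017, 1.9502, 1.7457, 1.5892, 1.2782]
phi = -(1.9601 + 1.8017 + 1.9502 + 1.7457 + 1.5892 + 1.2782) = -10.3251
Step 2: Compute augmented objective.
t*f(x) = 4.0*-4.15 = -16.6
Total = -16.6 - 10.3251 = -26.9251


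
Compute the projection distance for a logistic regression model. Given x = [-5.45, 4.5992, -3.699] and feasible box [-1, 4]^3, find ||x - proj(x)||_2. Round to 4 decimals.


Project each component onto [-1, 4].
clip(-5.45) = -1.0, clip(4.5992) = 4.0, clip(-3.699) = -1.0
Projection = [-1.0, 4.0, -1.0]
Squared diffs: [19.8025, 0.359, 7.2846]
Distance = sqrt(27.4461) = 5.2389


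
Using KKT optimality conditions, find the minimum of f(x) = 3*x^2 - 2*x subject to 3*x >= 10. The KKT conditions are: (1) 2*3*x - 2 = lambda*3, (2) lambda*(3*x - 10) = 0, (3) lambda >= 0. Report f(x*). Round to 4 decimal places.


Step 1: Try lambda = 0 (constraint inactive).
x_unc = 2/(2*3) = 0.3333
Check: 3*0.3333 = 0.9999 < 10 -- violated!
Step 2: Constraint must be active: 3*x = 10
x* = 10/3 = 3.3333 (rounded; the exact value 10/3 is used below)
lambda = (2*3*(10/3) - 2)/3 = 6.0
Step 3: Compute optimal value.
f(x*) = 3*(10/3)^2 - 2*(10/3) = 26.6667


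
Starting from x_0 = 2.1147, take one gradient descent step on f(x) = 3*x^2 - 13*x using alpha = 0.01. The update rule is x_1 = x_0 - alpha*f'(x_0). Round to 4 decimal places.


We compute the gradient at x_0 and apply the update.
f'(x) = 6*x - 13
f'(2.1147) = 6*2.1147 - 13 = -0.3118
x_1 = 2.1147 - 0.01*-0.3118 = 2.1178


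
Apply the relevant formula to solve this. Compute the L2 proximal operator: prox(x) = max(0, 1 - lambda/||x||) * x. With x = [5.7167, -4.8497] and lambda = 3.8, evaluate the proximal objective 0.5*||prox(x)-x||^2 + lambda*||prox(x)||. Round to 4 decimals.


Step 1: Compute ||x||.
||x|| = 7.4967
Step 2: Compute scaling factor.
scale = max(0, 1 - 3.8/7.4967) = 0.4931
Step 3: prox(x) = [2.819, -2.3914]
||prox(x)|| = 3.6967
Step 4: Proximal objective.
0.5*||prox-x||^2 = 7.22
lambda*||prox|| = 14.0475
Total = 21.2674


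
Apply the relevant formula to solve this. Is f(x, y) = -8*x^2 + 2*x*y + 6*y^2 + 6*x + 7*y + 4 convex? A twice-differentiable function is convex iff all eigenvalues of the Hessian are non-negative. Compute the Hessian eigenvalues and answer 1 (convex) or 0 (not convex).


The Hessian of f(x,y) = -8*x^2 + 2*x*y + 6*y^2 + 6*x + 7*y + 4 is:
H = [[-16, 2], [2, 12]]
Trace = -16 + 12 = -4
Determinant = -16*12 - (2)^2 = -196
Discriminant = (-4)^2 - 4*-196 = 800.0
Eigenvalues: lambda_1 = -16.1421, lambda_2 = 12.1421
The function is not convex.

0


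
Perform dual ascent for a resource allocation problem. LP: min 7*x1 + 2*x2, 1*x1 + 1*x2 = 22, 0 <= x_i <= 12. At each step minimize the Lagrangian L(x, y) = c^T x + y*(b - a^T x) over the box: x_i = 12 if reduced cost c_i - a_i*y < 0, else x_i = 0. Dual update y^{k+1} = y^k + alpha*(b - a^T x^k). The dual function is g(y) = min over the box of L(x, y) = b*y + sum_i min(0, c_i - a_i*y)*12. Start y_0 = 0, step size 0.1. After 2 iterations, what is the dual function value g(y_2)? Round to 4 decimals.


Dual ascent for LP: min 7*x1 + 2*x2, 1*x1 + 1*x2 = 22, 0 <= x_i <= 12
Step 1: y^k = 0.0, reduced costs: (7.0, 2.0)
  x^k = (0.0, 0.0), subgradient = b - a^T x = 22.0
  y^{k+1} = 0.0 + 0.1*22.0 = 2.2
Step 2: y^k = 2.2, reduced costs: (4.8, -0.2)
  x^k = (0.0, 12.0), subgradient = b - a^T x = 10.0
  y^{k+1} = 2.2 + 0.1*10.0 = 3.2
Dual objective at y_2 = 3.2: reduced costs (3.8, -1.2), box minimizer x = (0.0, 12.0)
g(y_2) = b*y + (c1 - a1*y)*x1 + (c2 - a2*y)*x2 = 22*3.2 + 3.8*0.0 + (-1.2)*12.0 = 70.4 + 0.0 - 14.4 = 56.0


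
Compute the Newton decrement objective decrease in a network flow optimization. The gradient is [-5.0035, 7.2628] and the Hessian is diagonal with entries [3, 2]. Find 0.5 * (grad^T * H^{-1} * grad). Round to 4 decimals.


Step 1: H is diagonal, so H^(-1) * g = [-1.6678, 3.6314].
Step 2: g^T H^(-1) g = sum_i g_i^2 / H_ii
  = (-5.0035)^2/3 + (7.2628)^2/2
  = 8.345 + 26.3741 = 34.7191
Step 3: Objective decrease = 0.5 * g^T H^(-1) g = 17.3596


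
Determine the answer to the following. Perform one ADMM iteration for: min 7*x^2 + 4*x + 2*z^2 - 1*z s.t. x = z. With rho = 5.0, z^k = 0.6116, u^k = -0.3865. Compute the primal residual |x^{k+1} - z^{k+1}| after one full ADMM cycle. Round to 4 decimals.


ADMM iteration with rho = 5.0, z^k = 0.6116, u^k = -0.3865
Step 1: x-update.
Minimize 7*x^2 + 4*x + (5.0/2)*(x - 0.6116 - 0.3865)^2
FOC: (2*7 + 5.0)*x = -4 + 5.0*(0.6116 + 0.3865)
x^{k+1} = 0.0521
Step 2: z-update.
Minimize 2*z^2 - 1*z + (5.0/2)*(0.0521 - z - 0.3865)^2
FOC: (2*2 + 5.0)*z = 1 + 5.0*(0.0521 - 0.3865)
z^{k+1} = -0.0746
Step 3: u-update.
u^{k+1} = -0.3865 + 0.0521 + 0.0746 = -0.2597
Step 4: Primal residual = |0.0521 + 0.0746| = 0.1268


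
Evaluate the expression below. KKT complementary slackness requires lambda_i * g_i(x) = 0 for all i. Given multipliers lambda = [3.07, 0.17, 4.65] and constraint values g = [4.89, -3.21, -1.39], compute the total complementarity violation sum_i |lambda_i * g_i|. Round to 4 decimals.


KKT complementary slackness check:
lambda_1 * g_1 = 3.07 * 4.89 = 15.0123
lambda_2 * g_2 = 0.17 * -3.21 = -0.5457
lambda_3 * g_3 = 4.65 * -1.39 = -6.4635
Total violation = 15.0123 + 0.5457 + 6.4635 = 22.0215


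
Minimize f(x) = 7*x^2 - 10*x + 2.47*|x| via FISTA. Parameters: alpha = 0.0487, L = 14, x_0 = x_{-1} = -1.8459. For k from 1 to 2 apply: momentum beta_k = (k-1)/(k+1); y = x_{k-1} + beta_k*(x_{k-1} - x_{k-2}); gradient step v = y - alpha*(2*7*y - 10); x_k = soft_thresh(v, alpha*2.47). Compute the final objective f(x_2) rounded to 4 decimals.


FISTA on f(x) = 7*x^2 - 10*x + 2.47*|x|
L = 14, alpha = 0.0487
Iteration 1: beta = 0.0, y = -1.8459 + 0.0*(-1.8459 + 1.8459) = -1.8459
  grad(y) = -35.8426, v = y - alpha*grad = -0.1004
  prox(v) = soft_thresh(-0.1004, 0.1203) = 0.0
Iteration 2: beta = 0.3333, y = 0.0 + 0.3333*(0.0 + 1.8459) = 0.6153
  grad(y) = -1.3858, v = y - alpha*grad = 0.6828
  prox(v) = soft_thresh(0.6828, 0.1203) = 0.5625
f(x_2) = 7*0.5625^2 - 10*0.5625 + 2.47*|0.5625| = -2.0208


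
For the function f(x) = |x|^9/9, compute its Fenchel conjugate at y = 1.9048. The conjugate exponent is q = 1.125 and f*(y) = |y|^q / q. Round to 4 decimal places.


The conjugate exponent q satisfies 1/p + 1/q = 1.
p = 9, so q = 9/(9 - 1) = 1.125
|y|^q = 1.9048^1.125 = 2.0646
f*(1.9048) = 2.0646 / 1.125 = 1.8352


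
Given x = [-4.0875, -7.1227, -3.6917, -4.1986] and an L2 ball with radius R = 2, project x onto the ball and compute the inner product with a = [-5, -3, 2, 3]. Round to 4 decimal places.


Step 1: Compute ||x|| (intermediates to 6 decimals).
||x|| = sqrt((-4.0875)^2 + (-7.1227)^2 + (-3.6917)^2 + (-4.1986)^2) = 9.934657
Step 2: Project.
Since ||x|| > R, scale = R/||x|| = 2/9.934657 = 0.201315, proj(x) = scale * x
proj(x) = [-0.822875, -1.433906, -0.743195, -0.845241]
Step 3: Dot product.
a^T * proj(x) = -5*(-0.822875) - 3*(-1.433906) + 2*(-0.743195) + 3*(-0.845241) = 4.394


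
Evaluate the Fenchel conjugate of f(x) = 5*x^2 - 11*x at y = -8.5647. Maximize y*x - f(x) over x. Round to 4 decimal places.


f*(y) = sup_x {y*x - a*x^2 - b*x} = sup_x {(y-b)*x - a*x^2}
FOC: (y - b) - 2a*x = 0 => x* = (y - b)/(2a)
x* = (-8.5647 + 11)/(2*5) = 0.2435
f*(-8.5647) = (y-b)^2/(4a) = (-8.5647 + 11)^2/(4*5)
= 5.9307/20 = 0.2965


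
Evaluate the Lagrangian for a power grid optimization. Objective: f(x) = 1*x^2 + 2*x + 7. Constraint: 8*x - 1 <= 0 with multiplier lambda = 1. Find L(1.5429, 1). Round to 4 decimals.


Step 1: Evaluate f(x).
f(1.5429) = 1*1.5429^2 + 2*1.5429 + 7 = 12.4663
Step 2: Evaluate g(x).
g(1.5429) = 8*1.5429 - 1 = 11.3432
Step 3: Compute Lagrangian.
L = 12.4663 + 1*11.3432 = 23.8095


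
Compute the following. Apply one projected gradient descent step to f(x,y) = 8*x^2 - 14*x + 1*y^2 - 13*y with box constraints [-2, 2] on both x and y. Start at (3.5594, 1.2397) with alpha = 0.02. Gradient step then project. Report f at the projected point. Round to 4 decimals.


Step 1: Compute gradient at (3.5594, 1.2397).
grad_x = 2*8*3.5594 - 14 = 42.9504
grad_y = 2*1*1.2397 - 13 = -10.5206
Step 2: Gradient step.
x_raw = 3.5594 - 0.02*42.9504 = 2.7004
y_raw = 1.2397 - 0.02*-10.5206 = 1.4501
Step 3: Project onto [-2, 2].
x_proj = clip(2.7004) = 2.0
y_proj = clip(1.4501) = 1.4501
Step 4: Evaluate f.
f(2.0, 1.4501) = -12.7486


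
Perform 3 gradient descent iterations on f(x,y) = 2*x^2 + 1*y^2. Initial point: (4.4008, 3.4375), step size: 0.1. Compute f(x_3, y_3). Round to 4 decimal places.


Gradient descent on f(x,y) = 2*x^2 + 1*y^2.
Starting point: (4.4008, 3.4375), alpha = 0.1
Step 1: grad_x = 2*2*4.4008 = 17.6032, grad_y = 2*1*3.4375 = 6.875
  x_1 = 4.4008 - 0.1*17.6032 = 2.6405
  y_1 = 3.4375 - 0.1*6.875 = 2.75
Step 2: grad_x = 2*2*2.6405 = 10.5619, grad_y = 2*1*2.75 = 5.5
  x_2 = 2.6405 - 0.1*10.5619 = 1.5843
  y_2 = 2.75 - 0.1*5.5 = 2.2
Step 3: grad_x = 2*2*1.5843 = 6.3372, grad_y = 2*1*2.2 = 4.4
  x_3 = 1.5843 - 0.1*6.3372 = 0.9506
  y_3 = 2.2 - 0.1*4.4 = 1.76
f(0.9506, 1.76) = 2*0.9506^2 + 1*1.76^2 = 4.9048


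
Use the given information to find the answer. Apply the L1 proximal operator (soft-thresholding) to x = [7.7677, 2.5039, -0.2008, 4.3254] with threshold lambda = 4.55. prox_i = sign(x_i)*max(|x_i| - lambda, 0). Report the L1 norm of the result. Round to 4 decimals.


Soft-thresholding with lambda = 4.55:
prox(7.7677) = sign(7.7677)*max(|7.7677| - 4.55, 0) = 3.2177
prox(2.5039) = sign(2.5039)*max(|2.5039| - 4.55, 0) = 0.0
prox(-0.2008) = sign(-0.2008)*max(|-0.2008| - 4.55, 0) = 0.0
prox(4.3254) = sign(4.3254)*max(|4.3254| - 4.55, 0) = 0.0
prox(x) = [3.2177, 0.0, 0.0, 0.0]
||prox(x)||_1 = 3.2177 + 0.0 + 0.0 + 0.0 = 3.2177


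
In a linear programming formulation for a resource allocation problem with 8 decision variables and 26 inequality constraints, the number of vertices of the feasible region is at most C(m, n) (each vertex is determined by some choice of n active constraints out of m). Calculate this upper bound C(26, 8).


Each vertex corresponds to some choice of n active constraints out of m, so the number of vertices is at most C(m, n) = m! / (n!(m-n)!).
m = 26, n = 8
Numerator: 26 * 25 * 24 * 23 * 22 * 21 * 20 * 19
Denominator: 8! = 40320
C(26, 8) = 1562275


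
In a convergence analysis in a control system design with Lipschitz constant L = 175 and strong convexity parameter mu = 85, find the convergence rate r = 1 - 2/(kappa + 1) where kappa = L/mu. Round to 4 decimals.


Step 1: Compute the condition number.
kappa = L/mu = 175/85 = 2.0588
Step 2: Compute the convergence rate.
r = 1 - 2/(kappa + 1) = 1 - 2*mu/(L + mu) = (L - mu)/(L + mu) = 90/260 = 0.3462


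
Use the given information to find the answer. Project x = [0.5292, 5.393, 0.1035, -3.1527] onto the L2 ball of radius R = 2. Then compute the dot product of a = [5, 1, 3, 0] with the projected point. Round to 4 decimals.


Step 1: Compute ||x|| (intermediates to 6 decimals).
||x|| = sqrt(0.5292^2 + 5.393^2 + 0.1035^2 + (-3.1527)^2) = 6.270146
Step 2: Project.
Since ||x|| > R, scale = R/||x|| = 2/6.270146 = 0.318972, proj(x) = scale * x
proj(x) = [0.1688, 1.720216, 0.033014, -1.005623]
Step 3: Dot product.
a^T * proj(x) = 5*0.1688 + 1*1.720216 + 3*0.033014 + 0*(-1.005623) = 2.6633


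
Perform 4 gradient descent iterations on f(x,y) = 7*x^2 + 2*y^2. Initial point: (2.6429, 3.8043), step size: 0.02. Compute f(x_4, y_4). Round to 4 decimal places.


Gradient descent on f(x,y) = 7*x^2 + 2*y^2.
Starting point: (2.6429, 3.8043), alpha = 0.02
Step 1: grad_x = 2*7*2.6429 = 37.0006, grad_y = 2*2*3.8043 = 15.2172
  x_1 = 2.6429 - 0.02*37.0006 = 1.9029
  y_1 = 3.8043 - 0.02*15.2172 = 3.5
Step 2: grad_x = 2*7*1.9029 = 26.6404, grad_y = 2*2*3.5 = 13.9998
  x_2 = 1.9029 - 0.02*26.6404 = 1.3701
  y_2 = 3.5 - 0.02*13.9998 = 3.22
Step 3: grad_x = 2*7*1.3701 = 19.1811, grad_y = 2*2*3.22 = 12.8798
  x_3 = 1.3701 - 0.02*19.1811 = 0.9865
  y_3 = 3.22 - 0.02*12.8798 = 2.9624
Step 4: grad_x = 2*7*0.9865 = 13.8104, grad_y = 2*2*2.9624 = 11.8495
  x_4 = 0.9865 - 0.02*13.8104 = 0.7102
  y_4 = 2.9624 - 0.02*11.8495 = 2.7254
f(0.7102, 2.7254) = 7*0.7102^2 + 2*2.7254^2 = 18.3865


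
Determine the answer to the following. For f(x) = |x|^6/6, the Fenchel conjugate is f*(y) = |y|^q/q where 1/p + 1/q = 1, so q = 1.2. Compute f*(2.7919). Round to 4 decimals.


The conjugate exponent q satisfies 1/p + 1/q = 1.
p = 6, so q = 6/(6 - 1) = 1.2
|y|^q = 2.7919^1.2 = 3.4283
f*(2.7919) = 3.4283 / 1.2 = 2.8569


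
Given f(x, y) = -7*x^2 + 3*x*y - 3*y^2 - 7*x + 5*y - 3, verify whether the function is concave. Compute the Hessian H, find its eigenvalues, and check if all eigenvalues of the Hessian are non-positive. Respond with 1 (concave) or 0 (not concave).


The Hessian of f(x,y) = -7*x^2 + 3*x*y - 3*y^2 - 7*x + 5*y - 3 is:
H = [[-14, 3], [3, -6]]
Trace = -14 - 6 = -20
Determinant = -14*-6 - (3)^2 = 75
Discriminant = (-20)^2 - 4*75 = 100.0
Eigenvalues: lambda_1 = -15.0, lambda_2 = -5.0
The function is concave.

1


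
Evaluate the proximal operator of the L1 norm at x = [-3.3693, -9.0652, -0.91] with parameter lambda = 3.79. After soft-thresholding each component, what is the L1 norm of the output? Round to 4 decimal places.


Soft-thresholding with lambda = 3.79:
prox(-3.3693) = sign(-3.3693)*max(|-3.3693| - 3.79, 0) = 0.0
prox(-9.0652) = sign(-9.0652)*max(|-9.0652| - 3.79, 0) = -5.2752
prox(-0.91) = sign(-0.91)*max(|-0.91| - 3.79, 0) = 0.0
prox(x) = [0.0, -5.2752, 0.0]
||prox(x)||_1 = 0.0 + 5.2752 + 0.0 = 5.2752


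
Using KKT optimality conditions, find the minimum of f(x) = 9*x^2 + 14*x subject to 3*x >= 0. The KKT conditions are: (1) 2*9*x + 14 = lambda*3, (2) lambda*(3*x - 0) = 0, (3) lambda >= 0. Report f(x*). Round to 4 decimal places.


Step 1: Try lambda = 0 (constraint inactive).
x_unc = -14/(2*9) = -0.7778
Check: 3*-0.7778 = -2.3334 < 0 -- violated!
Step 2: Constraint must be active: 3*x = 0
x* = 0/3 = 0.0
lambda = (2*9*0.0 + 14)/3 = 4.6667
Step 3: Compute optimal value.
f(x*) = 9*0.0^2 + 14*0.0 = 0.0


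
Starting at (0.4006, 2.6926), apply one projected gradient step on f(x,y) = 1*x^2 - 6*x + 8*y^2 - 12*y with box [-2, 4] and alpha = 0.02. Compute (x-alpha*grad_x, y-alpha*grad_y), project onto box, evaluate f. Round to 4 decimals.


Step 1: Compute gradient at (0.4006, 2.6926).
grad_x = 2*1*0.4006 - 6 = -5.1988
grad_y = 2*8*2.6926 - 12 = 31.0816
Step 2: Gradient step.
x_raw = 0.4006 - 0.02*-5.1988 = 0.5046
y_raw = 2.6926 - 0.02*31.0816 = 2.071
Step 3: Project onto [-2, 4].
x_proj = clip(0.5046) = 0.5046
y_proj = clip(2.071) = 2.071
Step 4: Evaluate f.
f(0.5046, 2.071) = 6.6868


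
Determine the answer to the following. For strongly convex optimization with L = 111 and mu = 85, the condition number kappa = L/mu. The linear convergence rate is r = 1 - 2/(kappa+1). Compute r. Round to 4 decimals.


Step 1: Compute the condition number.
kappa = L/mu = 111/85 = 1.3059
Step 2: Compute the convergence rate.
r = 1 - 2/(kappa + 1) = 1 - 2*mu/(L + mu) = (L - mu)/(L + mu) = 26/196 = 0.1327


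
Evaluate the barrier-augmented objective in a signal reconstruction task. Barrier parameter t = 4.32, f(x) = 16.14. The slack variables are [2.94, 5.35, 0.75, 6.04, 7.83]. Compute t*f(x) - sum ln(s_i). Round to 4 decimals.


Step 1: Compute log-barrier.
ln values: [1.0784, 1.6771, -0.2877, 1.7984, 2.058]
phi = -(1.0784 + 1.6771 - 0.2877 + 1.7984 + 2.058) = -6.3242
Step 2: Compute augmented objective.
t*f(x) = 4.32*16.14 = 69.7248
Total = 69.7248 - 6.3242 = 63.4006


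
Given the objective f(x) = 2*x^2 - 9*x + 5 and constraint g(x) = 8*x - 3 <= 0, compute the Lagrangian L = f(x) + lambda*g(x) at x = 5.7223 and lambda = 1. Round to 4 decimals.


Step 1: Evaluate f(x).
f(5.7223) = 2*5.7223^2 - 9*5.7223 + 5 = 18.9887
Step 2: Evaluate g(x).
g(5.7223) = 8*5.7223 - 3 = 42.7784
Step 3: Compute Lagrangian.
L = 18.9887 + 1*42.7784 = 61.7671


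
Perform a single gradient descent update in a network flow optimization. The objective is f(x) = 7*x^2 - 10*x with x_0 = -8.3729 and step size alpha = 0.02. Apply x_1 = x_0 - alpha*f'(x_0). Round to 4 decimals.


We compute the gradient at x_0 and apply the update.
f'(x) = 14*x - 10
f'(-8.3729) = 14*-8.3729 - 10 = -127.2206
x_1 = -8.3729 - 0.02*-127.2206 = -5.8285


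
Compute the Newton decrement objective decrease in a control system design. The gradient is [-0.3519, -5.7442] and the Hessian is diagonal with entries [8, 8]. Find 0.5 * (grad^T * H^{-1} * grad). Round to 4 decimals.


Step 1: H is diagonal, so H^(-1) * g = [-0.044, -0.718].
Step 2: g^T H^(-1) g = sum_i g_i^2 / H_ii
  = (-0.3519)^2/8 + (-5.7442)^2/8
  = 0.0155 + 4.1245 = 4.14
Step 3: Objective decrease = 0.5 * g^T H^(-1) g = 2.07


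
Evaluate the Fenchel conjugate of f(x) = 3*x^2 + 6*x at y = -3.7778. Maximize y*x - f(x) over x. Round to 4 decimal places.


f*(y) = sup_x {y*x - a*x^2 - b*x} = sup_x {(y-b)*x - a*x^2}
FOC: (y - b) - 2a*x = 0 => x* = (y - b)/(2a)
x* = (-3.7778 - 6)/(2*3) = -1.6296
f*(-3.7778) = (y-b)^2/(4a) = (-3.7778 - 6)^2/(4*3)
= 95.6054/12 = 7.9671


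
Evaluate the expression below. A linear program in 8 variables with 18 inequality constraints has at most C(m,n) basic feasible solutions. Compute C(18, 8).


Each vertex corresponds to some choice of n active constraints out of m, so the number of vertices is at most C(m, n) = m! / (n!(m-n)!).
m = 18, n = 8
Numerator: 18 * 17 * 16 * 15 * 14 * 13 * 12 * 11
Denominator: 8! = 40320
C(18, 8) = 43758


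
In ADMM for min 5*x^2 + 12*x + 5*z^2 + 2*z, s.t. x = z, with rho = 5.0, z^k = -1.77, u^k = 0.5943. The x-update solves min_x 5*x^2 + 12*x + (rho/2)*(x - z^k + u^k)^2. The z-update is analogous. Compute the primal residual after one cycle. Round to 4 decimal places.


ADMM iteration with rho = 5.0, z^k = -1.77, u^k = 0.5943
Step 1: x-update.
Minimize 5*x^2 + 12*x + (5.0/2)*(x + 1.77 + 0.5943)^2
FOC: (2*5 + 5.0)*x = -12 + 5.0*(-1.77 - 0.5943)
x^{k+1} = -1.5881
Step 2: z-update.
Minimize 5*z^2 + 2*z + (5.0/2)*(-1.5881 - z + 0.5943)^2
FOC: (2*5 + 5.0)*z = -2 + 5.0*(-1.5881 + 0.5943)
z^{k+1} = -0.4646
Step 3: u-update.
u^{k+1} = 0.5943 - 1.5881 + 0.4646 = -0.5292
Step 4: Primal residual = |-1.5881 + 0.4646| = 1.1235


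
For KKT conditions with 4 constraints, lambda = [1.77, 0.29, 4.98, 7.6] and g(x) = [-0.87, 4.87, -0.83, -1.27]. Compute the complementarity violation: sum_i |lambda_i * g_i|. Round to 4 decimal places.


KKT complementary slackness check:
lambda_1 * g_1 = 1.77 * -0.87 = -1.5399
lambda_2 * g_2 = 0.29 * 4.87 = 1.4123
lambda_3 * g_3 = 4.98 * -0.83 = -4.1334
lambda_4 * g_4 = 7.6 * -1.27 = -9.652
Total violation = 1.5399 + 1.4123 + 4.1334 + 9.652 = 16.7376


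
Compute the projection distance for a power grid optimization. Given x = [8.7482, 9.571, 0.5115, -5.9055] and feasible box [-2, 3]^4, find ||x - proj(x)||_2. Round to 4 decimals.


Project each component onto [-2, 3].
clip(8.7482) = 3.0, clip(9.571) = 3.0, clip(0.5115) = 0.5115, clip(-5.9055) = -2.0
Projection = [3.0, 3.0, 0.5115, -2.0]
Squared diffs: [33.0418, 43.178, 0.0, 15.2529]
Distance = sqrt(91.4727) = 9.5641


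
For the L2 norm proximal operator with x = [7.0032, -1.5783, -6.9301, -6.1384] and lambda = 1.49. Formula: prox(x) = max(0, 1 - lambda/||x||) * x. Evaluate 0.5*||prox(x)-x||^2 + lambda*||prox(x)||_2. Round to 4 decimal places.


Step 1: Compute ||x||.
||x|| = 11.715
Step 2: Compute scaling factor.
scale = max(0, 1 - 1.49/11.715) = 0.8728
Step 3: prox(x) = [6.1125, -1.3776, -6.0487, -5.3577]
||prox(x)|| = 10.225
Step 4: Proximal objective.
0.5*||prox-x||^2 = 1.1101
lambda*||prox|| = 15.2353
Total = 16.3454


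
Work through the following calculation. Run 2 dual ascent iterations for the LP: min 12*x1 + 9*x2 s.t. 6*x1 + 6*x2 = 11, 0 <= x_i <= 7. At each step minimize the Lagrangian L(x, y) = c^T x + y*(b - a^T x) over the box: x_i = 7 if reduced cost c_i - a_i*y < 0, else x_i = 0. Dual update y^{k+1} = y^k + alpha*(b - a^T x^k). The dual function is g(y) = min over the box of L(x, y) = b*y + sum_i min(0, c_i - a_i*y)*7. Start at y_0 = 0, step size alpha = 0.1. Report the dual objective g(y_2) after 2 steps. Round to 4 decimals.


Dual ascent for LP: min 12*x1 + 9*x2, 6*x1 + 6*x2 = 11, 0 <= x_i <= 7
Step 1: y^k = 0.0, reduced costs: (12.0, 9.0)
  x^k = (0.0, 0.0), subgradient = b - a^T x = 11.0
  y^{k+1} = 0.0 + 0.1*11.0 = 1.1
Step 2: y^k = 1.1, reduced costs: (5.4, 2.4)
  x^k = (0.0, 0.0), subgradient = b - a^T x = 11.0
  y^{k+1} = 1.1 + 0.1*11.0 = 2.2
Dual objective at y_2 = 2.2: reduced costs (-1.2, -4.2), box minimizer x = (7.0, 7.0)
g(y_2) = b*y + (c1 - a1*y)*x1 + (c2 - a2*y)*x2 = 11*2.2 + (-1.2)*7.0 + (-4.2)*7.0 = 24.2 - 8.4 - 29.4 = -13.6


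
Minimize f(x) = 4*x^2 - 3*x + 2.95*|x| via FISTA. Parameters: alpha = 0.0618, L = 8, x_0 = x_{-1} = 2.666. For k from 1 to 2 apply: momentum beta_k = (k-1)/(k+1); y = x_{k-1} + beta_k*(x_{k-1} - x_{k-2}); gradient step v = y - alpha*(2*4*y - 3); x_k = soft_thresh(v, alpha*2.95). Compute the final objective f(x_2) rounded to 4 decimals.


FISTA on f(x) = 4*x^2 - 3*x + 2.95*|x|
L = 8, alpha = 0.0618
Iteration 1: beta = 0.0, y = 2.666 + 0.0*(2.666 - 2.666) = 2.666
  grad(y) = 18.328, v = y - alpha*grad = 1.5333
  prox(v) = soft_thresh(1.5333, 0.1823) = 1.351
Iteration 2: beta = 0.3333, y = 1.351 + 0.3333*(1.351 - 2.666) = 0.9127
  grad(y) = 4.3015, v = y - alpha*grad = 0.6469
  prox(v) = soft_thresh(0.6469, 0.1823) = 0.4645
f(x_2) = 4*0.4645^2 - 3*0.4645 + 2.95*|0.4645| = 0.84


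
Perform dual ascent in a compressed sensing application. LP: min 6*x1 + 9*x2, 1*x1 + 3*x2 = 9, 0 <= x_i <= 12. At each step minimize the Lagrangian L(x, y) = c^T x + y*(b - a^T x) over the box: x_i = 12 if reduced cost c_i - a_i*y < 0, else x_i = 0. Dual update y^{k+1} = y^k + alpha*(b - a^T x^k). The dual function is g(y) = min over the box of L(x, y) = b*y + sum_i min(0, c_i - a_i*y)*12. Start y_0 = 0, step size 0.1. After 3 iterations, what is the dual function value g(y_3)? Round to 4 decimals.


Dual ascent for LP: min 6*x1 + 9*x2, 1*x1 + 3*x2 = 9, 0 <= x_i <= 12
Step 1: y^k = 0.0, reduced costs: (6.0, 9.0)
  x^k = (0.0, 0.0), subgradient = b - a^T x = 9.0
  y^{k+1} = 0.0 + 0.1*9.0 = 0.9
Step 2: y^k = 0.9, reduced costs: (5.1, 6.3)
  x^k = (0.0, 0.0), subgradient = b - a^T x = 9.0
  y^{k+1} = 0.9 + 0.1*9.0 = 1.8
Step 3: y^k = 1.8, reduced costs: (4.2, 3.6)
  x^k = (0.0, 0.0), subgradient = b - a^T x = 9.0
  y^{k+1} = 1.8 + 0.1*9.0 = 2.7
Dual objective at y_3 = 2.7: reduced costs (3.3, 0.9), box minimizer x = (0.0, 0.0)
g(y_3) = b*y + (c1 - a1*y)*x1 + (c2 - a2*y)*x2 = 9*2.7 + 3.3*0.0 + 0.9*0.0 = 24.3 + 0.0 + 0.0 = 24.3


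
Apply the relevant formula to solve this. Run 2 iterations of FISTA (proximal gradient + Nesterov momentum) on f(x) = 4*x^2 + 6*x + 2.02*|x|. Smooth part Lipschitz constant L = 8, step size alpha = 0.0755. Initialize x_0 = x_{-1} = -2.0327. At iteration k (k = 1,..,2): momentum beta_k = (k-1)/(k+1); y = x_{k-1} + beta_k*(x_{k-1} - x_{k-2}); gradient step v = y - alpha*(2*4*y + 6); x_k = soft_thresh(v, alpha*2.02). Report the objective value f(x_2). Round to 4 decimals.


FISTA on f(x) = 4*x^2 + 6*x + 2.02*|x|
L = 8, alpha = 0.0755
Iteration 1: beta = 0.0, y = -2.0327 + 0.0*(-2.0327 + 2.0327) = -2.0327
  grad(y) = -10.2616, v = y - alpha*grad = -1.2579
  prox(v) = soft_thresh(-1.2579, 0.1525) = -1.1054
Iteration 2: beta = 0.3333, y = -1.1054 + 0.3333*(-1.1054 + 2.0327) = -0.7964
  grad(y) = -0.3708, v = y - alpha*grad = -0.7684
  prox(v) = soft_thresh(-0.7684, 0.1525) = -0.6158
f(x_2) = 4*(-0.6158)^2 + 6*(-0.6158) + 2.02*|-0.6158| = -0.934


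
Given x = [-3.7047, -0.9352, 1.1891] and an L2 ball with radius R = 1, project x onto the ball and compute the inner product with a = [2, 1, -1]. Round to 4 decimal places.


Step 1: Compute ||x|| (intermediates to 6 decimals).
||x|| = sqrt((-3.7047)^2 + (-0.9352)^2 + 1.1891^2) = 4.00167
Step 2: Project.
Since ||x|| > R, scale = R/||x|| = 1/4.00167 = 0.249896, proj(x) = scale * x
proj(x) = [-0.92579, -0.233703, 0.297151]
Step 3: Dot product.
a^T * proj(x) = 2*(-0.92579) + 1*(-0.233703) - 1*0.297151 = -2.3824


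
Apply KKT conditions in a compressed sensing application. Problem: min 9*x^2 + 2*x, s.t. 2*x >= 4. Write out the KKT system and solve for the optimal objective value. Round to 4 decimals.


Step 1: Try lambda = 0 (constraint inactive).
x_unc = -2/(2*9) = -0.1111
Check: 2*-0.1111 = -0.2222 < 4 -- violated!
Step 2: Constraint must be active: 2*x = 4
x* = 4/2 = 2.0
lambda = (2*9*2.0 + 2)/2 = 19.0
Step 3: Compute optimal value.
f(x*) = 9*2.0^2 + 2*2.0 = 40.0


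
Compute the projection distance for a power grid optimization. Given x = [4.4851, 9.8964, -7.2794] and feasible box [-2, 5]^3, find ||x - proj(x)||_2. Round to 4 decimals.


Project each component onto [-2, 5].
clip(4.4851) = 4.4851, clip(9.8964) = 5.0, clip(-7.2794) = -2.0
Projection = [4.4851, 5.0, -2.0]
Squared diffs: [0.0, 23.9747, 27.8721]
Distance = sqrt(51.8468) = 7.2005


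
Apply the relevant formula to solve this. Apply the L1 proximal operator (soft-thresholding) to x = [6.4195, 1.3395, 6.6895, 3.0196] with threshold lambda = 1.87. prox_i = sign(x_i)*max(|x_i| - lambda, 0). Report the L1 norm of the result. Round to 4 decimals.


Soft-thresholding with lambda = 1.87:
prox(6.4195) = sign(6.4195)*max(|6.4195| - 1.87, 0) = 4.5495
prox(1.3395) = sign(1.3395)*max(|1.3395| - 1.87, 0) = 0.0
prox(6.6895) = sign(6.6895)*max(|6.6895| - 1.87, 0) = 4.8195
prox(3.0196) = sign(3.0196)*max(|3.0196| - 1.87, 0) = 1.1496
prox(x) = [4.5495, 0.0, 4.8195, 1.1496]
||prox(x)||_1 = 4.5495 + 0.0 + 4.8195 + 1.1496 = 10.5186


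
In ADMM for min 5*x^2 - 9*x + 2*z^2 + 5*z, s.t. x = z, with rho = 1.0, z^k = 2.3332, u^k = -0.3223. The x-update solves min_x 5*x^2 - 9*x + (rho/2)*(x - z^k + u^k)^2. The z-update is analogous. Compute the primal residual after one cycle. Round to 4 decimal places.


ADMM iteration with rho = 1.0, z^k = 2.3332, u^k = -0.3223
Step 1: x-update.
Minimize 5*x^2 - 9*x + (1.0/2)*(x - 2.3332 - 0.3223)^2
FOC: (2*5 + 1.0)*x = 9 + 1.0*(2.3332 + 0.3223)
x^{k+1} = 1.0596
Step 2: z-update.
Minimize 2*z^2 + 5*z + (1.0/2)*(1.0596 - z - 0.3223)^2
FOC: (2*2 + 1.0)*z = -5 + 1.0*(1.0596 - 0.3223)
z^{k+1} = -0.8525
Step 3: u-update.
u^{k+1} = -0.3223 + 1.0596 + 0.8525 = 1.5898
Step 4: Primal residual = |1.0596 + 0.8525| = 1.9121
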